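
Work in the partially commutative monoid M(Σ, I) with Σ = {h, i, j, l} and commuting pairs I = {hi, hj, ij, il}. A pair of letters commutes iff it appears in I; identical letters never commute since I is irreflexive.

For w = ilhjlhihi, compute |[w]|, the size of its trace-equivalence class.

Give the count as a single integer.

#0=i has no predecessor
#1=l has no predecessor
#2=h depends on [1:l]
#3=j depends on [1:l]
#4=l depends on [2:h, 3:j]
#5=h depends on [4:l]
#6=i depends on [0:i]
#7=h depends on [5:h]
#8=i depends on [6:i]
sources: [0:i, 1:l]
N(rest) = Σ N(rest − s) over sources s of rest; N(one piece) = 1:
  size 1 → [7]=1  [8]=1
  size 2 → [5,7]=1  [6,8]=1  [7,8]=2
  size 3 → [0,6,8]=1  [4,5,7]=1  [5,7,8]=3  [6,7,8]=3
  size 4 → [0,6,7,8]=4  [2,4,5,7]=1  [3,4,5,7]=1  [4,5,7,8]=4  [5,6,7,8]=6
  size 5 → [0,5,6,7,8]=10  [2,3,4,5,7]=2  [2,4,5,7,8]=5  [3,4,5,7,8]=5  [4,5,6,7,8]=10
  size 6 → [0,4,5,6,7,8]=20  [1,2,3,4,5,7]=2  [2,3,4,5,7,8]=12  [2,4,5,6,7,8]=15  [3,4,5,6,7,8]=15
  size 7 → [0,2,4,5,6,7,8]=35  [0,3,4,5,6,7,8]=35  [1,2,3,4,5,7,8]=14  [2,3,4,5,6,7,8]=42
  first=0(i) contributes 56
  first=1(l) contributes 112
|[w]| = 168

168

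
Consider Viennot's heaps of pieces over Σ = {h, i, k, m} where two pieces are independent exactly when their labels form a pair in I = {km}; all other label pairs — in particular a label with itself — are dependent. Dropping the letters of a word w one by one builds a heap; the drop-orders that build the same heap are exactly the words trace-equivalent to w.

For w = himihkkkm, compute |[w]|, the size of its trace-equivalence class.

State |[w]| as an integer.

drop 0:h onto floor
drop 1:i onto {0:h}
drop 2:m onto {1:i}
drop 3:i onto {2:m}
drop 4:h onto {3:i}
drop 5:k onto {4:h}
drop 6:k onto {5:k}
drop 7:k onto {6:k}
drop 8:m onto {4:h}
ground layer = {0:h}
drop-orders for the pieces not yet dropped (sum over which currently-grounded one goes next):
  1 to go: {7} 1  {8} 1
  2 to go: {6,7} 1  {7,8} 2
  3 to go: {5,6,7} 1  {6,7,8} 3
  4 to go: {5,6,7,8} 4
  5 to go: {4,5,6,7,8} 4
  6 to go: {3,4,5,6,7,8} 4
  7 to go: {2,3,4,5,6,7,8} 4
  if 0:h drops first: 4 orders

4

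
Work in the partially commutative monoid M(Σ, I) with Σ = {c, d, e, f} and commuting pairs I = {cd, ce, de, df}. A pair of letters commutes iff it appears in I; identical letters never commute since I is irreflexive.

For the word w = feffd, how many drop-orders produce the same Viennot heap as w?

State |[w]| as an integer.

5

piece 0:f — minimal
piece 1:e rests on {0:f}
piece 2:f rests on {1:e}
piece 3:f rests on {2:f}
piece 4:d — minimal
minimal pieces: {0:f, 4:d}
ways to finish when only these pieces remain (= sum over removing one remaining piece with nothing left below it):
  1 left: {3}→1  {4}→1
  2 left: {2,3}→1  {3,4}→2
  3 left: {1,2,3}→1  {2,3,4}→3
  placing 0:f first → 4 extensions
  placing 4:d first → 1 extensions
total linear extensions = 5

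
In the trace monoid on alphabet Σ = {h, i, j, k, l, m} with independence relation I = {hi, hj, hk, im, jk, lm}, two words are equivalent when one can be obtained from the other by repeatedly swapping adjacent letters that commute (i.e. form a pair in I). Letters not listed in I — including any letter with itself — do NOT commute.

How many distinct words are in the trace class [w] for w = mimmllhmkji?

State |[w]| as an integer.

40

drop 0:m onto floor
drop 1:i onto floor
drop 2:m onto {0:m}
drop 3:m onto {2:m}
drop 4:l onto {1:i}
drop 5:l onto {4:l}
drop 6:h onto {3:m, 5:l}
drop 7:m onto {6:h}
drop 8:k onto {7:m}
drop 9:j onto {7:m}
drop 10:i onto {8:k, 9:j}
ground layer = {0:m, 1:i}
drop-orders for the pieces not yet dropped (sum over which currently-grounded one goes next):
  1 to go: {10} 1
  2 to go: {8,10} 1  {9,10} 1
  3 to go: {8,9,10} 2
  4 to go: {7,8,9,10} 2
  5 to go: {6,7,8,9,10} 2
  6 to go: {3,6,7,8,9,10} 2  {5,6,7,8,9,10} 2
  7 to go: {2,3,6,7,8,9,10} 2  {3,5,6,7,8,9,10} 4  {4,5,6,7,8,9,10} 2
  8 to go: {0,2,3,6,7,8,9,10} 2  {1,4,5,6,7,8,9,10} 2  {2,3,5,6,7,8,9,10} 6  {3,4,5,6,7,8,9,10} 6
  9 to go: {0,2,3,5,6,7,8,9,10} 8  {1,3,4,5,6,7,8,9,10} 8  {2,3,4,5,6,7,8,9,10} 12
  if 0:m drops first: 20 orders
  if 1:i drops first: 20 orders
heap linearizations: 40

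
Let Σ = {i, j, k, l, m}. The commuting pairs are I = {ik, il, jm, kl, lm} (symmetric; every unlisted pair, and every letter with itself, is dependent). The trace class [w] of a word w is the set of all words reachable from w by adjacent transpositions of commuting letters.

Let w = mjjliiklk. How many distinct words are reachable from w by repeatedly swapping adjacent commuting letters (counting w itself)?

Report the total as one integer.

0(m) covers ∅
1(j) covers ∅
2(j) covers 1:j
3(l) covers 2:j
4(i) covers 0:m, 2:j
5(i) covers 4:i
6(k) covers 0:m, 2:j
7(l) covers 3:l
8(k) covers 6:k
floor of heap: 0:m, 1:j
completions by unplaced set U, small U first (add the entries for U minus each lowest piece of U):
  |U|=1: {5}:1  {7}:1  {8}:1
  |U|=2: {3,7}:1  {4,5}:1  {5,7}:2  {5,8}:2  {6,8}:1  {7,8}:2
  |U|=3: {3,5,7}:3  {3,7,8}:3  {4,5,7}:3  {4,5,8}:3  {5,6,8}:3  {5,7,8}:6  {6,7,8}:3
  |U|=4: {3,4,5,7}:6  {3,5,7,8}:12  {3,6,7,8}:6  {4,5,6,8}:6  {4,5,7,8}:12  {5,6,7,8}:12
  |U|=5: {0,4,5,6,8}:6  {3,4,5,7,8}:30  {3,5,6,7,8}:30  {4,5,6,7,8}:30
  |U|=6: {0,4,5,6,7,8}:36  {3,4,5,6,7,8}:90
  |U|=7: {0,3,4,5,6,7,8}:126  {2,3,4,5,6,7,8}:90
  start at 0(m): 90
  start at 1(j): 216
sum over floor = 306

306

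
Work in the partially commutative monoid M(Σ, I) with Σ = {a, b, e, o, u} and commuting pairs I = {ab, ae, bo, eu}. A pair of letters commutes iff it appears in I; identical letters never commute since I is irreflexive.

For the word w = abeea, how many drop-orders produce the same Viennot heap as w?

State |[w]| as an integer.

10

drop 0:a onto floor
drop 1:b onto floor
drop 2:e onto {1:b}
drop 3:e onto {2:e}
drop 4:a onto {0:a}
ground layer = {0:a, 1:b}
drop-orders for the pieces not yet dropped (sum over which currently-grounded one goes next):
  1 to go: {3} 1  {4} 1
  2 to go: {0,4} 1  {2,3} 1  {3,4} 2
  3 to go: {0,3,4} 3  {1,2,3} 1  {2,3,4} 3
  if 0:a drops first: 4 orders
  if 1:b drops first: 6 orders
heap linearizations: 10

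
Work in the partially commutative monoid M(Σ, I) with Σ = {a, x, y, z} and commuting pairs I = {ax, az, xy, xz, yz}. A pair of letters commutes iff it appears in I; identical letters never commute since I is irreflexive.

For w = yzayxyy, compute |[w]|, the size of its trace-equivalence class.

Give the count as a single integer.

piece 0:y — minimal
piece 1:z — minimal
piece 2:a rests on {0:y}
piece 3:y rests on {2:a}
piece 4:x — minimal
piece 5:y rests on {3:y}
piece 6:y rests on {5:y}
minimal pieces: {0:y, 1:z, 4:x}
ways to finish when only these pieces remain (= sum over removing one remaining piece with nothing left below it):
  1 left: {1}→1  {4}→1  {6}→1
  2 left: {1,4}→2  {1,6}→2  {4,6}→2  {5,6}→1
  3 left: {1,4,6}→6  {1,5,6}→3  {3,5,6}→1  {4,5,6}→3
  4 left: {1,3,5,6}→4  {1,4,5,6}→12  {2,3,5,6}→1  {3,4,5,6}→4
  5 left: {0,2,3,5,6}→1  {1,2,3,5,6}→5  {1,3,4,5,6}→20  {2,3,4,5,6}→5
  placing 0:y first → 30 extensions
  placing 1:z first → 6 extensions
  placing 4:x first → 6 extensions
total linear extensions = 42

42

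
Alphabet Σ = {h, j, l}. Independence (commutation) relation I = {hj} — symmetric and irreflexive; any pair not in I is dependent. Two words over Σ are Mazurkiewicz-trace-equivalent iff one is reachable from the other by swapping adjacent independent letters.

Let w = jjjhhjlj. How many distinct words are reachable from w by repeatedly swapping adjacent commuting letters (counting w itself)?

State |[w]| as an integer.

15

drop 0:j onto floor
drop 1:j onto {0:j}
drop 2:j onto {1:j}
drop 3:h onto floor
drop 4:h onto {3:h}
drop 5:j onto {2:j}
drop 6:l onto {4:h, 5:j}
drop 7:j onto {6:l}
ground layer = {0:j, 3:h}
drop-orders for the pieces not yet dropped (sum over which currently-grounded one goes next):
  1 to go: {7} 1
  2 to go: {6,7} 1
  3 to go: {4,6,7} 1  {5,6,7} 1
  4 to go: {2,5,6,7} 1  {3,4,6,7} 1  {4,5,6,7} 2
  5 to go: {1,2,5,6,7} 1  {2,4,5,6,7} 3  {3,4,5,6,7} 3
  6 to go: {0,1,2,5,6,7} 1  {1,2,4,5,6,7} 4  {2,3,4,5,6,7} 6
  if 0:j drops first: 10 orders
  if 3:h drops first: 5 orders
heap linearizations: 15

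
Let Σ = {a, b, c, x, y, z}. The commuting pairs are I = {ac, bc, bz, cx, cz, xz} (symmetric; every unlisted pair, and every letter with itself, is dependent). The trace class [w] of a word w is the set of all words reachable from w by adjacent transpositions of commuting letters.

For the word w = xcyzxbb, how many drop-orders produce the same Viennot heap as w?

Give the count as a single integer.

8

0(x) covers ∅
1(c) covers ∅
2(y) covers 0:x, 1:c
3(z) covers 2:y
4(x) covers 2:y
5(b) covers 4:x
6(b) covers 5:b
floor of heap: 0:x, 1:c
completions by unplaced set U, small U first (add the entries for U minus each lowest piece of U):
  |U|=1: {3}:1  {6}:1
  |U|=2: {3,6}:2  {5,6}:1
  |U|=3: {3,5,6}:3  {4,5,6}:1
  |U|=4: {3,4,5,6}:4
  |U|=5: {2,3,4,5,6}:4
  start at 0(x): 4
  start at 1(c): 4
sum over floor = 8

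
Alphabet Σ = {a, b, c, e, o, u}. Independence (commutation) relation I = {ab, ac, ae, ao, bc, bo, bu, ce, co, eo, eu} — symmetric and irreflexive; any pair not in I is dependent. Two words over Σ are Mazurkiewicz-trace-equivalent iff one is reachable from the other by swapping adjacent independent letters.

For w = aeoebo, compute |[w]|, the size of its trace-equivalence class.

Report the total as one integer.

piece 0:a — minimal
piece 1:e — minimal
piece 2:o — minimal
piece 3:e rests on {1:e}
piece 4:b rests on {3:e}
piece 5:o rests on {2:o}
minimal pieces: {0:a, 1:e, 2:o}
ways to finish when only these pieces remain (= sum over removing one remaining piece with nothing left below it):
  1 left: {0}→1  {4}→1  {5}→1
  2 left: {0,4}→2  {0,5}→2  {2,5}→1  {3,4}→1  {4,5}→2
  3 left: {0,2,5}→3  {0,3,4}→3  {0,4,5}→6  {1,3,4}→1  {2,4,5}→3  {3,4,5}→3
  4 left: {0,1,3,4}→4  {0,2,4,5}→12  {0,3,4,5}→12  {1,3,4,5}→4  {2,3,4,5}→6
  placing 0:a first → 10 extensions
  placing 1:e first → 30 extensions
  placing 2:o first → 20 extensions
total linear extensions = 60

60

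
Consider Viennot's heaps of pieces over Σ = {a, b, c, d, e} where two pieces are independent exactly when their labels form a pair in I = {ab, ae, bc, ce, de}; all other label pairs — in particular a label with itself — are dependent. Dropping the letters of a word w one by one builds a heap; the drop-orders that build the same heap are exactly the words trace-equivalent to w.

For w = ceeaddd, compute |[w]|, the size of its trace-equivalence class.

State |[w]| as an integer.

piece 0:c — minimal
piece 1:e — minimal
piece 2:e rests on {1:e}
piece 3:a rests on {0:c}
piece 4:d rests on {3:a}
piece 5:d rests on {4:d}
piece 6:d rests on {5:d}
minimal pieces: {0:c, 1:e}
ways to finish when only these pieces remain (= sum over removing one remaining piece with nothing left below it):
  1 left: {2}→1  {6}→1
  2 left: {1,2}→1  {2,6}→2  {5,6}→1
  3 left: {1,2,6}→3  {2,5,6}→3  {4,5,6}→1
  4 left: {1,2,5,6}→6  {2,4,5,6}→4  {3,4,5,6}→1
  5 left: {0,3,4,5,6}→1  {1,2,4,5,6}→10  {2,3,4,5,6}→5
  placing 0:c first → 15 extensions
  placing 1:e first → 6 extensions
total linear extensions = 21

21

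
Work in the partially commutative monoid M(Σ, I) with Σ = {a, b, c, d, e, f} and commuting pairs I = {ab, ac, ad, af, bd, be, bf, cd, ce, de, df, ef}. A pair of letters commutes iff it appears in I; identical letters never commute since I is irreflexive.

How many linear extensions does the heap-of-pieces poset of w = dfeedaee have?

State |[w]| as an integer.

168

#0=d has no predecessor
#1=f has no predecessor
#2=e has no predecessor
#3=e depends on [2:e]
#4=d depends on [0:d]
#5=a depends on [3:e]
#6=e depends on [5:a]
#7=e depends on [6:e]
sources: [0:d, 1:f, 2:e]
N(rest) = Σ N(rest − s) over sources s of rest; N(one piece) = 1:
  size 1 → [1]=1  [4]=1  [7]=1
  size 2 → [0,4]=1  [1,4]=2  [1,7]=2  [4,7]=2  [6,7]=1
  size 3 → [0,1,4]=3  [0,4,7]=3  [1,4,7]=6  [1,6,7]=3  [4,6,7]=3  [5,6,7]=1
  size 4 → [0,1,4,7]=12  [0,4,6,7]=6  [1,4,6,7]=12  [1,5,6,7]=4  [3,5,6,7]=1  [4,5,6,7]=4
  size 5 → [0,1,4,6,7]=30  [0,4,5,6,7]=10  [1,3,5,6,7]=5  [1,4,5,6,7]=20  [2,3,5,6,7]=1  [3,4,5,6,7]=5
  size 6 → [0,1,4,5,6,7]=60  [0,3,4,5,6,7]=15  [1,2,3,5,6,7]=6  [1,3,4,5,6,7]=30  [2,3,4,5,6,7]=6
  first=0(d) contributes 42
  first=1(f) contributes 21
  first=2(e) contributes 105
|[w]| = 168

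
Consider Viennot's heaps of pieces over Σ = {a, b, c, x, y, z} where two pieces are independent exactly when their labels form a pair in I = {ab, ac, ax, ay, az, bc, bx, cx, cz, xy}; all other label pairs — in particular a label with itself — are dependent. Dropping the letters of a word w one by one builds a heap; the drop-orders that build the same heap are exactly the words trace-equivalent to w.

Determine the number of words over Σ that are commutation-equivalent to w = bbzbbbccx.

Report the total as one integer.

0(b) covers ∅
1(b) covers 0:b
2(z) covers 1:b
3(b) covers 2:z
4(b) covers 3:b
5(b) covers 4:b
6(c) covers ∅
7(c) covers 6:c
8(x) covers 2:z
floor of heap: 0:b, 6:c
completions by unplaced set U, small U first (add the entries for U minus each lowest piece of U):
  |U|=1: {5}:1  {7}:1  {8}:1
  |U|=2: {4,5}:1  {5,7}:2  {5,8}:2  {6,7}:1  {7,8}:2
  |U|=3: {3,4,5}:1  {4,5,7}:3  {4,5,8}:3  {5,6,7}:3  {5,7,8}:6  {6,7,8}:3
  |U|=4: {3,4,5,7}:4  {3,4,5,8}:4  {4,5,6,7}:6  {4,5,7,8}:12  {5,6,7,8}:12
  |U|=5: {2,3,4,5,8}:4  {3,4,5,6,7}:10  {3,4,5,7,8}:20  {4,5,6,7,8}:30
  |U|=6: {1,2,3,4,5,8}:4  {2,3,4,5,7,8}:24  {3,4,5,6,7,8}:60
  |U|=7: {0,1,2,3,4,5,8}:4  {1,2,3,4,5,7,8}:28  {2,3,4,5,6,7,8}:84
  start at 0(b): 112
  start at 6(c): 32
sum over floor = 144

144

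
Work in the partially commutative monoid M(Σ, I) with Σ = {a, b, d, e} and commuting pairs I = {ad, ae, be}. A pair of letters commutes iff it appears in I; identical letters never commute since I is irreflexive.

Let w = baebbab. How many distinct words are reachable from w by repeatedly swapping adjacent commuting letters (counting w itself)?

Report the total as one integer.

drop 0:b onto floor
drop 1:a onto {0:b}
drop 2:e onto floor
drop 3:b onto {1:a}
drop 4:b onto {3:b}
drop 5:a onto {4:b}
drop 6:b onto {5:a}
ground layer = {0:b, 2:e}
drop-orders for the pieces not yet dropped (sum over which currently-grounded one goes next):
  1 to go: {2} 1  {6} 1
  2 to go: {2,6} 2  {5,6} 1
  3 to go: {2,5,6} 3  {4,5,6} 1
  4 to go: {2,4,5,6} 4  {3,4,5,6} 1
  5 to go: {1,3,4,5,6} 1  {2,3,4,5,6} 5
  if 0:b drops first: 6 orders
  if 2:e drops first: 1 orders
heap linearizations: 7

7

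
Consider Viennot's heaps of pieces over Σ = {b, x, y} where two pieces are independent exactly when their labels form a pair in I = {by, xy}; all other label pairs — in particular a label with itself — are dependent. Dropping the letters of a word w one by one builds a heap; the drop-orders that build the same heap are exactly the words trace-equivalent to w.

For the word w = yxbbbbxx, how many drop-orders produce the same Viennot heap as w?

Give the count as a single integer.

8

piece 0:y — minimal
piece 1:x — minimal
piece 2:b rests on {1:x}
piece 3:b rests on {2:b}
piece 4:b rests on {3:b}
piece 5:b rests on {4:b}
piece 6:x rests on {5:b}
piece 7:x rests on {6:x}
minimal pieces: {0:y, 1:x}
ways to finish when only these pieces remain (= sum over removing one remaining piece with nothing left below it):
  1 left: {0}→1  {7}→1
  2 left: {0,7}→2  {6,7}→1
  3 left: {0,6,7}→3  {5,6,7}→1
  4 left: {0,5,6,7}→4  {4,5,6,7}→1
  5 left: {0,4,5,6,7}→5  {3,4,5,6,7}→1
  6 left: {0,3,4,5,6,7}→6  {2,3,4,5,6,7}→1
  placing 0:y first → 1 extensions
  placing 1:x first → 7 extensions
total linear extensions = 8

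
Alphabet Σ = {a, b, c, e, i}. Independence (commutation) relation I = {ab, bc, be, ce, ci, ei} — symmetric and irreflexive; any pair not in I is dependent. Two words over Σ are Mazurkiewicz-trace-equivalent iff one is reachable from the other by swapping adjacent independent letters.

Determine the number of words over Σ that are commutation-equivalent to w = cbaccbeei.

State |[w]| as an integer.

480

drop 0:c onto floor
drop 1:b onto floor
drop 2:a onto {0:c}
drop 3:c onto {2:a}
drop 4:c onto {3:c}
drop 5:b onto {1:b}
drop 6:e onto {2:a}
drop 7:e onto {6:e}
drop 8:i onto {2:a, 5:b}
ground layer = {0:c, 1:b}
drop-orders for the pieces not yet dropped (sum over which currently-grounded one goes next):
  1 to go: {4} 1  {7} 1  {8} 1
  2 to go: {3,4} 1  {4,7} 2  {4,8} 2  {5,8} 1  {6,7} 1  {7,8} 2
  3 to go: {1,5,8} 1  {3,4,7} 3  {3,4,8} 3  {4,5,8} 3  {4,6,7} 3  {4,7,8} 6  {5,7,8} 3  {6,7,8} 3
  4 to go: {1,4,5,8} 4  {1,5,7,8} 4  {3,4,5,8} 6  {3,4,6,7} 6  {3,4,7,8} 12  {4,5,7,8} 12  {4,6,7,8} 12  {5,6,7,8} 6
  5 to go: {1,3,4,5,8} 10  {1,4,5,7,8} 20  {1,5,6,7,8} 10  {3,4,5,7,8} 30  {3,4,6,7,8} 30  {4,5,6,7,8} 30
  6 to go: {1,3,4,5,7,8} 60  {1,4,5,6,7,8} 60  {2,3,4,6,7,8} 30  {3,4,5,6,7,8} 90
  7 to go: {0,2,3,4,6,7,8} 30  {1,3,4,5,6,7,8} 210  {2,3,4,5,6,7,8} 120
  if 0:c drops first: 330 orders
  if 1:b drops first: 150 orders
heap linearizations: 480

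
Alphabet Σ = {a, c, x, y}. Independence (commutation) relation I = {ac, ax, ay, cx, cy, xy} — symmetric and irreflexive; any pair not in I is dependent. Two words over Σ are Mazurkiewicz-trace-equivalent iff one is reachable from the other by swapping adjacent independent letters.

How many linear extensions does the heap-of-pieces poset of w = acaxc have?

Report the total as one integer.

#0=a has no predecessor
#1=c has no predecessor
#2=a depends on [0:a]
#3=x has no predecessor
#4=c depends on [1:c]
sources: [0:a, 1:c, 3:x]
N(rest) = Σ N(rest − s) over sources s of rest; N(one piece) = 1:
  size 1 → [2]=1  [3]=1  [4]=1
  size 2 → [0,2]=1  [1,4]=1  [2,3]=2  [2,4]=2  [3,4]=2
  size 3 → [0,2,3]=3  [0,2,4]=3  [1,2,4]=3  [1,3,4]=3  [2,3,4]=6
  first=0(a) contributes 12
  first=1(c) contributes 12
  first=3(x) contributes 6
|[w]| = 30

30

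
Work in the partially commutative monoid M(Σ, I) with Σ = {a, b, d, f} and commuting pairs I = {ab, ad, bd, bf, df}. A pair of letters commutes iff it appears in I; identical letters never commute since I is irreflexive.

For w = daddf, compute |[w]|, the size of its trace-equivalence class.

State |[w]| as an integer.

10

drop 0:d onto floor
drop 1:a onto floor
drop 2:d onto {0:d}
drop 3:d onto {2:d}
drop 4:f onto {1:a}
ground layer = {0:d, 1:a}
drop-orders for the pieces not yet dropped (sum over which currently-grounded one goes next):
  1 to go: {3} 1  {4} 1
  2 to go: {1,4} 1  {2,3} 1  {3,4} 2
  3 to go: {0,2,3} 1  {1,3,4} 3  {2,3,4} 3
  if 0:d drops first: 6 orders
  if 1:a drops first: 4 orders
heap linearizations: 10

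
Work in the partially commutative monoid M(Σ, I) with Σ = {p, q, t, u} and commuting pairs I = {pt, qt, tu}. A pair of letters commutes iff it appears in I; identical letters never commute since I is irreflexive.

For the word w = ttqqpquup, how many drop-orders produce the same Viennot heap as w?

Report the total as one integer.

#0=t has no predecessor
#1=t depends on [0:t]
#2=q has no predecessor
#3=q depends on [2:q]
#4=p depends on [3:q]
#5=q depends on [4:p]
#6=u depends on [5:q]
#7=u depends on [6:u]
#8=p depends on [7:u]
sources: [0:t, 2:q]
N(rest) = Σ N(rest − s) over sources s of rest; N(one piece) = 1:
  size 1 → [1]=1  [8]=1
  size 2 → [0,1]=1  [1,8]=2  [7,8]=1
  size 3 → [0,1,8]=3  [1,7,8]=3  [6,7,8]=1
  size 4 → [0,1,7,8]=6  [1,6,7,8]=4  [5,6,7,8]=1
  size 5 → [0,1,6,7,8]=10  [1,5,6,7,8]=5  [4,5,6,7,8]=1
  size 6 → [0,1,5,6,7,8]=15  [1,4,5,6,7,8]=6  [3,4,5,6,7,8]=1
  size 7 → [0,1,4,5,6,7,8]=21  [1,3,4,5,6,7,8]=7  [2,3,4,5,6,7,8]=1
  first=0(t) contributes 8
  first=2(q) contributes 28
|[w]| = 36

36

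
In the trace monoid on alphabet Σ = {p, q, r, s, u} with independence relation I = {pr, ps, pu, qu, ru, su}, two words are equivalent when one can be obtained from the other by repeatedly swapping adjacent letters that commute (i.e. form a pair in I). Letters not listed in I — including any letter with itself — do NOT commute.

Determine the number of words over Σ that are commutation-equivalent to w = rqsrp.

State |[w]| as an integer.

3

#0=r has no predecessor
#1=q depends on [0:r]
#2=s depends on [1:q]
#3=r depends on [2:s]
#4=p depends on [1:q]
sources: [0:r]
N(rest) = Σ N(rest − s) over sources s of rest; N(one piece) = 1:
  size 1 → [3]=1  [4]=1
  size 2 → [2,3]=1  [3,4]=2
  size 3 → [2,3,4]=3
  first=0(r) contributes 3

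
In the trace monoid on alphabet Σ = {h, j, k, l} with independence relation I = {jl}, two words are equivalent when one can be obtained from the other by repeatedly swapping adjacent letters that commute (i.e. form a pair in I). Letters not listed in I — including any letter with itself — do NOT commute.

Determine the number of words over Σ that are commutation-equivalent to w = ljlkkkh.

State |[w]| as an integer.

0(l) covers ∅
1(j) covers ∅
2(l) covers 0:l
3(k) covers 1:j, 2:l
4(k) covers 3:k
5(k) covers 4:k
6(h) covers 5:k
floor of heap: 0:l, 1:j
completions by unplaced set U, small U first (add the entries for U minus each lowest piece of U):
  |U|=1: {6}:1
  |U|=2: {5,6}:1
  |U|=3: {4,5,6}:1
  |U|=4: {3,4,5,6}:1
  |U|=5: {1,3,4,5,6}:1  {2,3,4,5,6}:1
  start at 0(l): 2
  start at 1(j): 1
sum over floor = 3

3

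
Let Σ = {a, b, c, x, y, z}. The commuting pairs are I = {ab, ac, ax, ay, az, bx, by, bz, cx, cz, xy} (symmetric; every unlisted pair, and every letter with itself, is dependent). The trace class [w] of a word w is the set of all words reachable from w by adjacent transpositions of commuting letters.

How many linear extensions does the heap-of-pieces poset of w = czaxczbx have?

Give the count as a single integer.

drop 0:c onto floor
drop 1:z onto floor
drop 2:a onto floor
drop 3:x onto {1:z}
drop 4:c onto {0:c}
drop 5:z onto {3:x}
drop 6:b onto {4:c}
drop 7:x onto {5:z}
ground layer = {0:c, 1:z, 2:a}
drop-orders for the pieces not yet dropped (sum over which currently-grounded one goes next):
  1 to go: {2} 1  {6} 1  {7} 1
  2 to go: {2,6} 2  {2,7} 2  {4,6} 1  {5,7} 1  {6,7} 2
  3 to go: {0,4,6} 1  {2,4,6} 3  {2,5,7} 3  {2,6,7} 6  {3,5,7} 1  {4,6,7} 3  {5,6,7} 3
  4 to go: {0,2,4,6} 4  {0,4,6,7} 4  {1,3,5,7} 1  {2,3,5,7} 4  {2,4,6,7} 12  {2,5,6,7} 12  {3,5,6,7} 4  {4,5,6,7} 6
  5 to go: {0,2,4,6,7} 20  {0,4,5,6,7} 10  {1,2,3,5,7} 5  {1,3,5,6,7} 5  {2,3,5,6,7} 20  {2,4,5,6,7} 30  {3,4,5,6,7} 10
  6 to go: {0,2,4,5,6,7} 60  {0,3,4,5,6,7} 20  {1,2,3,5,6,7} 30  {1,3,4,5,6,7} 15  {2,3,4,5,6,7} 60
  if 0:c drops first: 105 orders
  if 1:z drops first: 140 orders
  if 2:a drops first: 35 orders
heap linearizations: 280

280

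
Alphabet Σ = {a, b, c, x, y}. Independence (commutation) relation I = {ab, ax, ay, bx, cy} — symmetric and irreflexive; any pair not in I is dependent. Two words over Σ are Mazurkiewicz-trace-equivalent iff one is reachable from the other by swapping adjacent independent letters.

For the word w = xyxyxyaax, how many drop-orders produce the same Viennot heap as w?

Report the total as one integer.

0(x) covers ∅
1(y) covers 0:x
2(x) covers 1:y
3(y) covers 2:x
4(x) covers 3:y
5(y) covers 4:x
6(a) covers ∅
7(a) covers 6:a
8(x) covers 5:y
floor of heap: 0:x, 6:a
completions by unplaced set U, small U first (add the entries for U minus each lowest piece of U):
  |U|=1: {7}:1  {8}:1
  |U|=2: {5,8}:1  {6,7}:1  {7,8}:2
  |U|=3: {4,5,8}:1  {5,7,8}:3  {6,7,8}:3
  |U|=4: {3,4,5,8}:1  {4,5,7,8}:4  {5,6,7,8}:6
  |U|=5: {2,3,4,5,8}:1  {3,4,5,7,8}:5  {4,5,6,7,8}:10
  |U|=6: {1,2,3,4,5,8}:1  {2,3,4,5,7,8}:6  {3,4,5,6,7,8}:15
  |U|=7: {0,1,2,3,4,5,8}:1  {1,2,3,4,5,7,8}:7  {2,3,4,5,6,7,8}:21
  start at 0(x): 28
  start at 6(a): 8
sum over floor = 36

36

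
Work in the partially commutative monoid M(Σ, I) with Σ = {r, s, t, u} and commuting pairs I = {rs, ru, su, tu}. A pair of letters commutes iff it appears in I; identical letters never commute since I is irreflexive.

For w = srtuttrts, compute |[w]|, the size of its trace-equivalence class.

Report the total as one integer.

18

#0=s has no predecessor
#1=r has no predecessor
#2=t depends on [0:s, 1:r]
#3=u has no predecessor
#4=t depends on [2:t]
#5=t depends on [4:t]
#6=r depends on [5:t]
#7=t depends on [6:r]
#8=s depends on [7:t]
sources: [0:s, 1:r, 3:u]
N(rest) = Σ N(rest − s) over sources s of rest; N(one piece) = 1:
  size 1 → [3]=1  [8]=1
  size 2 → [3,8]=2  [7,8]=1
  size 3 → [3,7,8]=3  [6,7,8]=1
  size 4 → [3,6,7,8]=4  [5,6,7,8]=1
  size 5 → [3,5,6,7,8]=5  [4,5,6,7,8]=1
  size 6 → [2,4,5,6,7,8]=1  [3,4,5,6,7,8]=6
  size 7 → [0,2,4,5,6,7,8]=1  [1,2,4,5,6,7,8]=1  [2,3,4,5,6,7,8]=7
  first=0(s) contributes 8
  first=1(r) contributes 8
  first=3(u) contributes 2
|[w]| = 18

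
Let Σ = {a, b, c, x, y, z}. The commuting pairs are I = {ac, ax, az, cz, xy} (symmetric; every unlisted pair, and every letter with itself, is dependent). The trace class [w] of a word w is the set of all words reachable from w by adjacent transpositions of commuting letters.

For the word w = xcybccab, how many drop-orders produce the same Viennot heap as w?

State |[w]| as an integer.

3

0(x) covers ∅
1(c) covers 0:x
2(y) covers 1:c
3(b) covers 2:y
4(c) covers 3:b
5(c) covers 4:c
6(a) covers 3:b
7(b) covers 5:c, 6:a
floor of heap: 0:x
completions by unplaced set U, small U first (add the entries for U minus each lowest piece of U):
  |U|=1: {7}:1
  |U|=2: {5,7}:1  {6,7}:1
  |U|=3: {4,5,7}:1  {5,6,7}:2
  |U|=4: {4,5,6,7}:3
  |U|=5: {3,4,5,6,7}:3
  |U|=6: {2,3,4,5,6,7}:3
  start at 0(x): 3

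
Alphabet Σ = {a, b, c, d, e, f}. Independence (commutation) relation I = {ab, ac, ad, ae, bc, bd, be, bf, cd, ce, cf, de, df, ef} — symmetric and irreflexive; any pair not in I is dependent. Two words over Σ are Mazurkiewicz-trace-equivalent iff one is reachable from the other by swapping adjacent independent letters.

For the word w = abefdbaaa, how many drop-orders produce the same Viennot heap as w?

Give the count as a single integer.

1512

piece 0:a — minimal
piece 1:b — minimal
piece 2:e — minimal
piece 3:f rests on {0:a}
piece 4:d — minimal
piece 5:b rests on {1:b}
piece 6:a rests on {3:f}
piece 7:a rests on {6:a}
piece 8:a rests on {7:a}
minimal pieces: {0:a, 1:b, 2:e, 4:d}
ways to finish when only these pieces remain (= sum over removing one remaining piece with nothing left below it):
  1 left: {2}→1  {4}→1  {5}→1  {8}→1
  2 left: {1,5}→1  {2,4}→2  {2,5}→2  {2,8}→2  {4,5}→2  {4,8}→2  {5,8}→2  {7,8}→1
  3 left: {1,2,5}→3  {1,4,5}→3  {1,5,8}→3  {2,4,5}→6  {2,4,8}→6  {2,5,8}→6  {2,7,8}→3  {4,5,8}→6  {4,7,8}→3  {5,7,8}→3  {6,7,8}→1
  4 left: {1,2,4,5}→12  {1,2,5,8}→12  {1,4,5,8}→12  {1,5,7,8}→6  {2,4,5,8}→24  {2,4,7,8}→12  {2,5,7,8}→12  {2,6,7,8}→4  {3,6,7,8}→1  {4,5,7,8}→12  {4,6,7,8}→4  {5,6,7,8}→4
  5 left: {0,3,6,7,8}→1  {1,2,4,5,8}→60  {1,2,5,7,8}→30  {1,4,5,7,8}→30  {1,5,6,7,8}→10  {2,3,6,7,8}→5  {2,4,5,7,8}→60  {2,4,6,7,8}→20  {2,5,6,7,8}→20  {3,4,6,7,8}→5  {3,5,6,7,8}→5  {4,5,6,7,8}→20
  6 left: {0,2,3,6,7,8}→6  {0,3,4,6,7,8}→6  {0,3,5,6,7,8}→6  {1,2,4,5,7,8}→180  {1,2,5,6,7,8}→60  {1,3,5,6,7,8}→15  {1,4,5,6,7,8}→60  {2,3,4,6,7,8}→30  {2,3,5,6,7,8}→30  {2,4,5,6,7,8}→120  {3,4,5,6,7,8}→30
  7 left: {0,1,3,5,6,7,8}→21  {0,2,3,4,6,7,8}→42  {0,2,3,5,6,7,8}→42  {0,3,4,5,6,7,8}→42  {1,2,3,5,6,7,8}→105  {1,2,4,5,6,7,8}→420  {1,3,4,5,6,7,8}→105  {2,3,4,5,6,7,8}→210
  placing 0:a first → 840 extensions
  placing 1:b first → 336 extensions
  placing 2:e first → 168 extensions
  placing 4:d first → 168 extensions
total linear extensions = 1512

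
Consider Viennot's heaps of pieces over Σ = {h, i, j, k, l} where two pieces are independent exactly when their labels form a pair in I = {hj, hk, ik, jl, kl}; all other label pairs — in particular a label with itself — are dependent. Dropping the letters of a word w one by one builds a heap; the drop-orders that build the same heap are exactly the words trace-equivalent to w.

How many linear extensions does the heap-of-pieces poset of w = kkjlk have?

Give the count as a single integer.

piece 0:k — minimal
piece 1:k rests on {0:k}
piece 2:j rests on {1:k}
piece 3:l — minimal
piece 4:k rests on {2:j}
minimal pieces: {0:k, 3:l}
ways to finish when only these pieces remain (= sum over removing one remaining piece with nothing left below it):
  1 left: {3}→1  {4}→1
  2 left: {2,4}→1  {3,4}→2
  3 left: {1,2,4}→1  {2,3,4}→3
  placing 0:k first → 4 extensions
  placing 3:l first → 1 extensions
total linear extensions = 5

5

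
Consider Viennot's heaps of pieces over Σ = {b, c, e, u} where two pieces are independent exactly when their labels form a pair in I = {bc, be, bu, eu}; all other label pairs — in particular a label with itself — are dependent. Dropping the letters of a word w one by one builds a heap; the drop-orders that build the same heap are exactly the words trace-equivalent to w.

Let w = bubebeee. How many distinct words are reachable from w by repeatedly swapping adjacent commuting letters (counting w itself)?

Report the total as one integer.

#0=b has no predecessor
#1=u has no predecessor
#2=b depends on [0:b]
#3=e has no predecessor
#4=b depends on [2:b]
#5=e depends on [3:e]
#6=e depends on [5:e]
#7=e depends on [6:e]
sources: [0:b, 1:u, 3:e]
N(rest) = Σ N(rest − s) over sources s of rest; N(one piece) = 1:
  size 1 → [1]=1  [4]=1  [7]=1
  size 2 → [1,4]=2  [1,7]=2  [2,4]=1  [4,7]=2  [6,7]=1
  size 3 → [0,2,4]=1  [1,2,4]=3  [1,4,7]=6  [1,6,7]=3  [2,4,7]=3  [4,6,7]=3  [5,6,7]=1
  size 4 → [0,1,2,4]=4  [0,2,4,7]=4  [1,2,4,7]=12  [1,4,6,7]=12  [1,5,6,7]=4  [2,4,6,7]=6  [3,5,6,7]=1  [4,5,6,7]=4
  size 5 → [0,1,2,4,7]=20  [0,2,4,6,7]=10  [1,2,4,6,7]=30  [1,3,5,6,7]=5  [1,4,5,6,7]=20  [2,4,5,6,7]=10  [3,4,5,6,7]=5
  size 6 → [0,1,2,4,6,7]=60  [0,2,4,5,6,7]=20  [1,2,4,5,6,7]=60  [1,3,4,5,6,7]=30  [2,3,4,5,6,7]=15
  first=0(b) contributes 105
  first=1(u) contributes 35
  first=3(e) contributes 140
|[w]| = 280

280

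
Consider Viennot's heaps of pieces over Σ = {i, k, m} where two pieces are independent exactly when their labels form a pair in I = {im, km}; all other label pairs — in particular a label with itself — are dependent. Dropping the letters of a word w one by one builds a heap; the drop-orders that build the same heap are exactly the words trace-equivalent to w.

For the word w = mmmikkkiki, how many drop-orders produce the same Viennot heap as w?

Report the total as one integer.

120

drop 0:m onto floor
drop 1:m onto {0:m}
drop 2:m onto {1:m}
drop 3:i onto floor
drop 4:k onto {3:i}
drop 5:k onto {4:k}
drop 6:k onto {5:k}
drop 7:i onto {6:k}
drop 8:k onto {7:i}
drop 9:i onto {8:k}
ground layer = {0:m, 3:i}
drop-orders for the pieces not yet dropped (sum over which currently-grounded one goes next):
  1 to go: {2} 1  {9} 1
  2 to go: {1,2} 1  {2,9} 2  {8,9} 1
  3 to go: {0,1,2} 1  {1,2,9} 3  {2,8,9} 3  {7,8,9} 1
  4 to go: {0,1,2,9} 4  {1,2,8,9} 6  {2,7,8,9} 4  {6,7,8,9} 1
  5 to go: {0,1,2,8,9} 10  {1,2,7,8,9} 10  {2,6,7,8,9} 5  {5,6,7,8,9} 1
  6 to go: {0,1,2,7,8,9} 20  {1,2,6,7,8,9} 15  {2,5,6,7,8,9} 6  {4,5,6,7,8,9} 1
  7 to go: {0,1,2,6,7,8,9} 35  {1,2,5,6,7,8,9} 21  {2,4,5,6,7,8,9} 7  {3,4,5,6,7,8,9} 1
  8 to go: {0,1,2,5,6,7,8,9} 56  {1,2,4,5,6,7,8,9} 28  {2,3,4,5,6,7,8,9} 8
  if 0:m drops first: 36 orders
  if 3:i drops first: 84 orders
heap linearizations: 120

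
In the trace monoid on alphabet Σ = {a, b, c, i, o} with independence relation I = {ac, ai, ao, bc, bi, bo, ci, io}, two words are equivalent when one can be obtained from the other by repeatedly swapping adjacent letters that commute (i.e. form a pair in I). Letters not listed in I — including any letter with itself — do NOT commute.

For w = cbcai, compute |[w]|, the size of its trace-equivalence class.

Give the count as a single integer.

0(c) covers ∅
1(b) covers ∅
2(c) covers 0:c
3(a) covers 1:b
4(i) covers ∅
floor of heap: 0:c, 1:b, 4:i
completions by unplaced set U, small U first (add the entries for U minus each lowest piece of U):
  |U|=1: {2}:1  {3}:1  {4}:1
  |U|=2: {0,2}:1  {1,3}:1  {2,3}:2  {2,4}:2  {3,4}:2
  |U|=3: {0,2,3}:3  {0,2,4}:3  {1,2,3}:3  {1,3,4}:3  {2,3,4}:6
  start at 0(c): 12
  start at 1(b): 12
  start at 4(i): 6
sum over floor = 30

30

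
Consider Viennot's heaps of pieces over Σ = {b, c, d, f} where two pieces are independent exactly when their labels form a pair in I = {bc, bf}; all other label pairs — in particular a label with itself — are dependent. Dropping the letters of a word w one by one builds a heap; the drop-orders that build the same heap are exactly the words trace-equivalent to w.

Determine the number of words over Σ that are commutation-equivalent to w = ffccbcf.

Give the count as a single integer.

0(f) covers ∅
1(f) covers 0:f
2(c) covers 1:f
3(c) covers 2:c
4(b) covers ∅
5(c) covers 3:c
6(f) covers 5:c
floor of heap: 0:f, 4:b
completions by unplaced set U, small U first (add the entries for U minus each lowest piece of U):
  |U|=1: {4}:1  {6}:1
  |U|=2: {4,6}:2  {5,6}:1
  |U|=3: {3,5,6}:1  {4,5,6}:3
  |U|=4: {2,3,5,6}:1  {3,4,5,6}:4
  |U|=5: {1,2,3,5,6}:1  {2,3,4,5,6}:5
  start at 0(f): 6
  start at 4(b): 1
sum over floor = 7

7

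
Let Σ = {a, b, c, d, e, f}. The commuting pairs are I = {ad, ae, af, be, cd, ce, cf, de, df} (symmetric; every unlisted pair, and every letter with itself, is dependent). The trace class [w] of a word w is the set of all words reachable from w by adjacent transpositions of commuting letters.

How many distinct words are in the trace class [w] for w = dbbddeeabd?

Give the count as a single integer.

135

0(d) covers ∅
1(b) covers 0:d
2(b) covers 1:b
3(d) covers 2:b
4(d) covers 3:d
5(e) covers ∅
6(e) covers 5:e
7(a) covers 2:b
8(b) covers 4:d, 7:a
9(d) covers 8:b
floor of heap: 0:d, 5:e
completions by unplaced set U, small U first (add the entries for U minus each lowest piece of U):
  |U|=1: {6}:1  {9}:1
  |U|=2: {5,6}:1  {6,9}:2  {8,9}:1
  |U|=3: {4,8,9}:1  {5,6,9}:3  {6,8,9}:3  {7,8,9}:1
  |U|=4: {3,4,8,9}:1  {4,6,8,9}:4  {4,7,8,9}:2  {5,6,8,9}:6  {6,7,8,9}:4
  |U|=5: {3,4,6,8,9}:5  {3,4,7,8,9}:3  {4,5,6,8,9}:10  {4,6,7,8,9}:10  {5,6,7,8,9}:10
  |U|=6: {2,3,4,7,8,9}:3  {3,4,5,6,8,9}:15  {3,4,6,7,8,9}:18  {4,5,6,7,8,9}:30
  |U|=7: {1,2,3,4,7,8,9}:3  {2,3,4,6,7,8,9}:21  {3,4,5,6,7,8,9}:63
  |U|=8: {0,1,2,3,4,7,8,9}:3  {1,2,3,4,6,7,8,9}:24  {2,3,4,5,6,7,8,9}:84
  start at 0(d): 108
  start at 5(e): 27
sum over floor = 135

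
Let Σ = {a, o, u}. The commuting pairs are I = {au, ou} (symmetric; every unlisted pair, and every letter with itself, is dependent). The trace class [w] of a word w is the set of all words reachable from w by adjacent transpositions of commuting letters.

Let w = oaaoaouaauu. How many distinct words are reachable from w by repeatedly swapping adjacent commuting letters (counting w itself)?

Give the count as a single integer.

drop 0:o onto floor
drop 1:a onto {0:o}
drop 2:a onto {1:a}
drop 3:o onto {2:a}
drop 4:a onto {3:o}
drop 5:o onto {4:a}
drop 6:u onto floor
drop 7:a onto {5:o}
drop 8:a onto {7:a}
drop 9:u onto {6:u}
drop 10:u onto {9:u}
ground layer = {0:o, 6:u}
drop-orders for the pieces not yet dropped (sum over which currently-grounded one goes next):
  1 to go: {8} 1  {10} 1
  2 to go: {7,8} 1  {8,10} 2  {9,10} 1
  3 to go: {5,7,8} 1  {6,9,10} 1  {7,8,10} 3  {8,9,10} 3
  4 to go: {4,5,7,8} 1  {5,7,8,10} 4  {6,8,9,10} 4  {7,8,9,10} 6
  5 to go: {3,4,5,7,8} 1  {4,5,7,8,10} 5  {5,7,8,9,10} 10  {6,7,8,9,10} 10
  6 to go: {2,3,4,5,7,8} 1  {3,4,5,7,8,10} 6  {4,5,7,8,9,10} 15  {5,6,7,8,9,10} 20
  7 to go: {1,2,3,4,5,7,8} 1  {2,3,4,5,7,8,10} 7  {3,4,5,7,8,9,10} 21  {4,5,6,7,8,9,10} 35
  8 to go: {0,1,2,3,4,5,7,8} 1  {1,2,3,4,5,7,8,10} 8  {2,3,4,5,7,8,9,10} 28  {3,4,5,6,7,8,9,10} 56
  9 to go: {0,1,2,3,4,5,7,8,10} 9  {1,2,3,4,5,7,8,9,10} 36  {2,3,4,5,6,7,8,9,10} 84
  if 0:o drops first: 120 orders
  if 6:u drops first: 45 orders
heap linearizations: 165

165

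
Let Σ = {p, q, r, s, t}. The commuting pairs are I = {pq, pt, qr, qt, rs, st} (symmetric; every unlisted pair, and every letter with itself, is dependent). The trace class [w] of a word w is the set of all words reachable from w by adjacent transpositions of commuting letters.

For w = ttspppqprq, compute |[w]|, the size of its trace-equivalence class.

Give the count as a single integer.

0(t) covers ∅
1(t) covers 0:t
2(s) covers ∅
3(p) covers 2:s
4(p) covers 3:p
5(p) covers 4:p
6(q) covers 2:s
7(p) covers 5:p
8(r) covers 1:t, 7:p
9(q) covers 6:q
floor of heap: 0:t, 2:s
completions by unplaced set U, small U first (add the entries for U minus each lowest piece of U):
  |U|=1: {8}:1  {9}:1
  |U|=2: {1,8}:1  {6,9}:1  {7,8}:1  {8,9}:2
  |U|=3: {0,1,8}:1  {1,7,8}:2  {1,8,9}:3  {5,7,8}:1  {6,8,9}:3  {7,8,9}:3
  |U|=4: {0,1,7,8}:3  {0,1,8,9}:4  {1,5,7,8}:3  {1,6,8,9}:6  {1,7,8,9}:8  {4,5,7,8}:1  {5,7,8,9}:4  {6,7,8,9}:6
  |U|=5: {0,1,5,7,8}:6  {0,1,6,8,9}:10  {0,1,7,8,9}:15  {1,4,5,7,8}:4  {1,5,7,8,9}:15  {1,6,7,8,9}:20  {3,4,5,7,8}:1  {4,5,7,8,9}:5  {5,6,7,8,9}:10
  |U|=6: {0,1,4,5,7,8}:10  {0,1,5,7,8,9}:36  {0,1,6,7,8,9}:45  {1,3,4,5,7,8}:5  {1,4,5,7,8,9}:24  {1,5,6,7,8,9}:45  {3,4,5,7,8,9}:6  {4,5,6,7,8,9}:15
  |U|=7: {0,1,3,4,5,7,8}:15  {0,1,4,5,7,8,9}:70  {0,1,5,6,7,8,9}:126  {1,3,4,5,7,8,9}:35  {1,4,5,6,7,8,9}:84  {3,4,5,6,7,8,9}:21
  |U|=8: {0,1,3,4,5,7,8,9}:120  {0,1,4,5,6,7,8,9}:280  {1,3,4,5,6,7,8,9}:140  {2,3,4,5,6,7,8,9}:21
  start at 0(t): 161
  start at 2(s): 540
sum over floor = 701

701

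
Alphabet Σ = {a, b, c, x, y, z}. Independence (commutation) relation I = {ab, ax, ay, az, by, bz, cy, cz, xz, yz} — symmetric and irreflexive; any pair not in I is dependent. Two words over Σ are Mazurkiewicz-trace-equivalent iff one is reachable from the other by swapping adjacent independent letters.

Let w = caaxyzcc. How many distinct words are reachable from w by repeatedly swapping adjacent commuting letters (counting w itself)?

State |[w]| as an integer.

piece 0:c — minimal
piece 1:a rests on {0:c}
piece 2:a rests on {1:a}
piece 3:x rests on {0:c}
piece 4:y rests on {3:x}
piece 5:z — minimal
piece 6:c rests on {2:a, 3:x}
piece 7:c rests on {6:c}
minimal pieces: {0:c, 5:z}
ways to finish when only these pieces remain (= sum over removing one remaining piece with nothing left below it):
  1 left: {4}→1  {5}→1  {7}→1
  2 left: {4,5}→2  {4,7}→2  {5,7}→2  {6,7}→1
  3 left: {2,6,7}→1  {4,5,7}→6  {4,6,7}→3  {5,6,7}→3
  4 left: {1,2,6,7}→1  {2,4,6,7}→4  {2,5,6,7}→4  {3,4,6,7}→3  {4,5,6,7}→12
  5 left: {1,2,4,6,7}→5  {1,2,5,6,7}→5  {2,3,4,6,7}→7  {2,4,5,6,7}→20  {3,4,5,6,7}→15
  6 left: {1,2,3,4,6,7}→12  {1,2,4,5,6,7}→30  {2,3,4,5,6,7}→42
  placing 0:c first → 84 extensions
  placing 5:z first → 12 extensions
total linear extensions = 96

96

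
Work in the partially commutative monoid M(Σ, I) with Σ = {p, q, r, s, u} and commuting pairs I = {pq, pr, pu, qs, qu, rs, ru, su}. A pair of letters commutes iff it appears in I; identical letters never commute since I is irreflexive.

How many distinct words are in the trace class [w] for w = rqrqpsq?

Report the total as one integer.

21

#0=r has no predecessor
#1=q depends on [0:r]
#2=r depends on [1:q]
#3=q depends on [2:r]
#4=p has no predecessor
#5=s depends on [4:p]
#6=q depends on [3:q]
sources: [0:r, 4:p]
N(rest) = Σ N(rest − s) over sources s of rest; N(one piece) = 1:
  size 1 → [5]=1  [6]=1
  size 2 → [3,6]=1  [4,5]=1  [5,6]=2
  size 3 → [2,3,6]=1  [3,5,6]=3  [4,5,6]=3
  size 4 → [1,2,3,6]=1  [2,3,5,6]=4  [3,4,5,6]=6
  size 5 → [0,1,2,3,6]=1  [1,2,3,5,6]=5  [2,3,4,5,6]=10
  first=0(r) contributes 15
  first=4(p) contributes 6
|[w]| = 21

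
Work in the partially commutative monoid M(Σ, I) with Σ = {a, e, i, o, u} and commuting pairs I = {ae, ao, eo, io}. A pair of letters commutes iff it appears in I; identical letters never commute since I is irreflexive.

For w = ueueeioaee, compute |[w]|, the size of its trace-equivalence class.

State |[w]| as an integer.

21

drop 0:u onto floor
drop 1:e onto {0:u}
drop 2:u onto {1:e}
drop 3:e onto {2:u}
drop 4:e onto {3:e}
drop 5:i onto {4:e}
drop 6:o onto {2:u}
drop 7:a onto {5:i}
drop 8:e onto {5:i}
drop 9:e onto {8:e}
ground layer = {0:u}
drop-orders for the pieces not yet dropped (sum over which currently-grounded one goes next):
  1 to go: {6} 1  {7} 1  {9} 1
  2 to go: {6,7} 2  {6,9} 2  {7,9} 2  {8,9} 1
  3 to go: {6,7,9} 6  {6,8,9} 3  {7,8,9} 3
  4 to go: {5,7,8,9} 3  {6,7,8,9} 12
  5 to go: {4,5,7,8,9} 3  {5,6,7,8,9} 15
  6 to go: {3,4,5,7,8,9} 3  {4,5,6,7,8,9} 18
  7 to go: {3,4,5,6,7,8,9} 21
  8 to go: {2,3,4,5,6,7,8,9} 21
  if 0:u drops first: 21 orders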